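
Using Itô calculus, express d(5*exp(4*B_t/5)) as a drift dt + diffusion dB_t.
d(5*exp(4*B_t/5)) = (8*exp(4*B_t/5)/5) dt + (4*exp(4*B_t/5)) dB_t

Itô's formula for f(B_t) gives d f(B_t) = f'(B_t) dB_t + (1/2) f''(B_t) dt. Compute derivatives of f(x) = 5*exp(4*x/5):
  f'(x)  = 4*exp(4*x/5)
  f''(x) = 16*exp(4*x/5)/5
Substitute x = B_t and multiply the f'' term by 1/2:
  drift     = (1/2) * (16*exp(4*x/5)/5) evaluated at B_t = 8*exp(4*B_t/5)/5
  diffusion = (4*exp(4*x/5)) evaluated at B_t = 4*exp(4*B_t/5)
Therefore d(5*exp(4*B_t/5)) = (8*exp(4*B_t/5)/5) dt + (4*exp(4*B_t/5)) dB_t.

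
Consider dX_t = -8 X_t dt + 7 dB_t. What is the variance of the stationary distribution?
lim Var(X_t) = 49/16

The OU SDE dX = -theta X dt + sigma dB admits the integrating factor exp(theta t): d(exp(theta t) X_t) = sigma exp(theta t) dB_t. Integrating from 0 to t gives X_t = x_0 * exp(-theta t) + sigma * int_0^t exp(-theta (t-s)) dB_s for any initial x_0. The Itô integral has variance (by the Itô isometry) sigma^2 * int_0^t exp(-2 theta (t - s)) ds = sigma^2 * (1 - exp(-2 theta t)) / (2 theta), independent of x_0.
With theta = 8, sigma = 7:
  Var(X_t) = (7)^2 * (1 - exp(-2*8 t)) / (2 * 8) = 49/16 - 49*exp(-16*t)/16.
As t -> infinity, exp(-2*8 t) -> 0, so the stationary variance is sigma^2 / (2 theta) = 49/16.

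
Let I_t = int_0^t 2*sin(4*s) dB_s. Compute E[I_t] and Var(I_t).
E[I_t] = 0; Var(I_t) = 2*t - sin(4*t)*cos(4*t)/2

The Itô integral of a deterministic integrand f(s) has mean 0 because each increment f(s) * (B_{s+ds} - B_s) has mean 0. By the Itô isometry:
  Var( int_0^t f(s) dB_s ) = E[ (int_0^t f(s) dB_s)^2 ] = int_0^t f(s)^2 ds.
Here f(s) = 2*sin(4*s), so f(s)^2 = 4*sin(4*s)^2. Integrate:
  int_0^t (4*sin(4*s)^2) ds = 2*t - sin(4*t)*cos(4*t)/2.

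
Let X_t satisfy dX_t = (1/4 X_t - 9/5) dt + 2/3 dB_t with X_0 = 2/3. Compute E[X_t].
E[X_t] = 36/5 - 98*exp(t/4)/15

Taking expectations and using E[dB_t] = 0, the mean m(t) = E[X_t] satisfies the ODE m'(t) = a m(t) + b with m(0) = x_0. With a = 1/4, b = -9/5, x_0 = 2/3, the solution is
  m(t) = x_0 * exp(a t) + (b/a) * (exp(a t) - 1)
       = (2/3) * exp((1/4) t) + ((-9/5)/(1/4)) * (exp((1/4) t) - 1)
       = 36/5 - 98*exp(t/4)/15.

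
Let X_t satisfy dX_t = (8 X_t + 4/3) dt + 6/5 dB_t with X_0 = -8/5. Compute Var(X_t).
Var(X_t) = 9*exp(16*t)/100 - 9/100

The variance V(t) = Var(X_t) satisfies V'(t) = 2 a V(t) + c^2 with V(0) = 0 (drift coefficient is linear in X, diffusion is constant). With a = 8, c = 6/5, the solution is
  V(t) = (c^2 / (2 a)) * (exp(2 a t) - 1)
       = ((6/5)^2 / (2*8)) * (exp(16 t) - 1)
       = 9*exp(16*t)/100 - 9/100.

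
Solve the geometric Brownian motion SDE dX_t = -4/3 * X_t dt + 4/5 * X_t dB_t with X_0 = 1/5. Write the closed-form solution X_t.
X_t = 1/5 * exp((-124/75) * t + (4/5) * B_t)

For GBM dX = mu X dt + sigma X dB with X_0 = x_0, apply Itô to Y = log X: dY = (mu - sigma^2/2) dt + sigma dB, so Y_t = log(x_0) + (mu - sigma^2/2) t + sigma B_t and hence X_t = x_0 * exp((mu - sigma^2/2) t + sigma B_t).
With mu = -4/3, sigma = 4/5, x_0 = 1/5, this gives:
  X_t = 1/5 * exp((-124/75) * t + (4/5) * B_t).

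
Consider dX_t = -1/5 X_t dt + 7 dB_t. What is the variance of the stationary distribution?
lim Var(X_t) = 245/2

The OU SDE dX = -theta X dt + sigma dB admits the integrating factor exp(theta t): d(exp(theta t) X_t) = sigma exp(theta t) dB_t. Integrating from 0 to t gives X_t = x_0 * exp(-theta t) + sigma * int_0^t exp(-theta (t-s)) dB_s for any initial x_0. The Itô integral has variance (by the Itô isometry) sigma^2 * int_0^t exp(-2 theta (t - s)) ds = sigma^2 * (1 - exp(-2 theta t)) / (2 theta), independent of x_0.
With theta = 1/5, sigma = 7:
  Var(X_t) = (7)^2 * (1 - exp(-2*1/5 t)) / (2 * 1/5) = 245/2 - 245*exp(-2*t/5)/2.
As t -> infinity, exp(-2*1/5 t) -> 0, so the stationary variance is sigma^2 / (2 theta) = 245/2.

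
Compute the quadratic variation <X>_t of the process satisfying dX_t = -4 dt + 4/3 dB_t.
<X>_t = 16*t/9

For an Itô process dX_t = a(t) dt + b(t) dB_t, the quadratic variation is <X>_t = int_0^t b(s)^2 ds (the drift term does not contribute). Here b(s) = 4/3, so
  b(s)^2 = 16/9.
Integrating from 0 to t:
  <X>_t = int_0^t (16/9) ds = 16*t/9.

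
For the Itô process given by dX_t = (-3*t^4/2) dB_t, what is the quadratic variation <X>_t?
<X>_t = t^9/4

For an Itô process dX_t = a(t) dt + b(t) dB_t, the quadratic variation is <X>_t = int_0^t b(s)^2 ds (the drift term does not contribute). Here b(s) = -3*s^4/2, so
  b(s)^2 = 9*s^8/4.
Integrating from 0 to t:
  <X>_t = int_0^t (9*s^8/4) ds = t^9/4.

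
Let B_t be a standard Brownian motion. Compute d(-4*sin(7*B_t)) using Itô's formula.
d(-4*sin(7*B_t)) = (98*sin(7*B_t)) dt + (-28*cos(7*B_t)) dB_t

Itô's formula for f(B_t) gives d f(B_t) = f'(B_t) dB_t + (1/2) f''(B_t) dt. Compute derivatives of f(x) = -4*sin(7*x):
  f'(x)  = -28*cos(7*x)
  f''(x) = 196*sin(7*x)
Substitute x = B_t and multiply the f'' term by 1/2:
  drift     = (1/2) * (196*sin(7*x)) evaluated at B_t = 98*sin(7*B_t)
  diffusion = (-28*cos(7*x)) evaluated at B_t = -28*cos(7*B_t)
Therefore d(-4*sin(7*B_t)) = (98*sin(7*B_t)) dt + (-28*cos(7*B_t)) dB_t.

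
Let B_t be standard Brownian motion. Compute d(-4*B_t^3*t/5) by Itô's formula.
d(-4*B_t^3*t/5) = (4*B_t*(-B_t^2 - 3*t)/5) dt + (-12*B_t^2*t/5) dB_t

Itô's formula for f(t, x): d f(t, B_t) = (f_t + (1/2) f_xx) dt + f_x dB_t. Compute partials of f(t, x) = -4*t*x^3/5:
  f_t(t,x)  = -4*x^3/5
  f_x(t,x)  = -12*t*x^2/5
  f_xx(t,x) = -24*t*x/5
Assemble drift = f_t + (1/2) f_xx = 4*x*(-3*t - x^2)/5 and diffusion = f_x = -12*t*x^2/5. Substituting x = B_t:
  d(-4*B_t^3*t/5) = (4*B_t*(-B_t^2 - 3*t)/5) dt + (-12*B_t^2*t/5) dB_t.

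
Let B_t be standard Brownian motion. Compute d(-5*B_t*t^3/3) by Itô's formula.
d(-5*B_t*t^3/3) = (-5*B_t*t^2) dt + (-5*t^3/3) dB_t

Itô's formula for f(t, x): d f(t, B_t) = (f_t + (1/2) f_xx) dt + f_x dB_t. Compute partials of f(t, x) = -5*t^3*x/3:
  f_t(t,x)  = -5*t^2*x
  f_x(t,x)  = -5*t^3/3
  f_xx(t,x) = 0
Assemble drift = f_t + (1/2) f_xx = -5*t^2*x and diffusion = f_x = -5*t^3/3. Substituting x = B_t:
  d(-5*B_t*t^3/3) = (-5*B_t*t^2) dt + (-5*t^3/3) dB_t.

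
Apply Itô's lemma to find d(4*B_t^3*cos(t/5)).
d(4*B_t^3*cos(t/5)) = (4*B_t*(-B_t^2*sin(t/5) + 15*cos(t/5))/5) dt + (12*B_t^2*cos(t/5)) dB_t

Itô's formula for f(t, x): d f(t, B_t) = (f_t + (1/2) f_xx) dt + f_x dB_t. Compute partials of f(t, x) = 4*x^3*cos(t/5):
  f_t(t,x)  = -4*x^3*sin(t/5)/5
  f_x(t,x)  = 12*x^2*cos(t/5)
  f_xx(t,x) = 24*x*cos(t/5)
Assemble drift = f_t + (1/2) f_xx = 4*x*(-x^2*sin(t/5) + 15*cos(t/5))/5 and diffusion = f_x = 12*x^2*cos(t/5). Substituting x = B_t:
  d(4*B_t^3*cos(t/5)) = (4*B_t*(-B_t^2*sin(t/5) + 15*cos(t/5))/5) dt + (12*B_t^2*cos(t/5)) dB_t.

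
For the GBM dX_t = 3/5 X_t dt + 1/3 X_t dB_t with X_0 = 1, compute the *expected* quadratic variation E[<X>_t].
E[<X>_t] = 5*exp(59*t/45)/59 - 5/59

<X>_t = int_0^t ((1/3) * X_s)^2 ds. Taking expectation inside the integral: E[<X>_t] = (1/3)^2 * int_0^t E[X_s^2] ds. For GBM, E[X_s^2] = x_0^2 * exp((2 mu + sigma^2) s). Integrating:
  E[<X>_t] = (1/3)^2 * 1^2 * (exp((2*(3/5) + (1/3)^2) t) - 1) / (2*(3/5) + (1/3)^2)
           = (1/3)^2 * 1^2 * (exp((59/45) t) - 1) / (59/45) = 5*exp(59*t/45)/59 - 5/59.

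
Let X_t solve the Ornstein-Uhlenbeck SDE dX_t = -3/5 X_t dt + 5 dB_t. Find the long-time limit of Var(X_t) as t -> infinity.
lim Var(X_t) = 125/6

The OU SDE dX = -theta X dt + sigma dB admits the integrating factor exp(theta t): d(exp(theta t) X_t) = sigma exp(theta t) dB_t. Integrating from 0 to t gives X_t = x_0 * exp(-theta t) + sigma * int_0^t exp(-theta (t-s)) dB_s for any initial x_0. The Itô integral has variance (by the Itô isometry) sigma^2 * int_0^t exp(-2 theta (t - s)) ds = sigma^2 * (1 - exp(-2 theta t)) / (2 theta), independent of x_0.
With theta = 3/5, sigma = 5:
  Var(X_t) = (5)^2 * (1 - exp(-2*3/5 t)) / (2 * 3/5) = 125/6 - 125*exp(-6*t/5)/6.
As t -> infinity, exp(-2*3/5 t) -> 0, so the stationary variance is sigma^2 / (2 theta) = 125/6.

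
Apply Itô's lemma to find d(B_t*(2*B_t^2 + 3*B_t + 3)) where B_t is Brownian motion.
d(B_t*(2*B_t^2 + 3*B_t + 3)) = (6*B_t + 3) dt + (6*B_t^2 + 6*B_t + 3) dB_t

Itô's formula for f(B_t) gives d f(B_t) = f'(B_t) dB_t + (1/2) f''(B_t) dt. Compute derivatives of f(x) = x*(2*x^2 + 3*x + 3):
  f'(x)  = 6*x^2 + 6*x + 3
  f''(x) = 12*x + 6
Substitute x = B_t and multiply the f'' term by 1/2:
  drift     = (1/2) * (12*x + 6) evaluated at B_t = 6*B_t + 3
  diffusion = (6*x^2 + 6*x + 3) evaluated at B_t = 6*B_t^2 + 6*B_t + 3
Therefore d(B_t*(2*B_t^2 + 3*B_t + 3)) = (6*B_t + 3) dt + (6*B_t^2 + 6*B_t + 3) dB_t.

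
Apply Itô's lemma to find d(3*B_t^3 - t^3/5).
d(3*B_t^3 - t^3/5) = (9*B_t - 3*t^2/5) dt + (9*B_t^2) dB_t

Itô's formula for f(t, x): d f(t, B_t) = (f_t + (1/2) f_xx) dt + f_x dB_t. Compute partials of f(t, x) = -t^3/5 + 3*x^3:
  f_t(t,x)  = -3*t^2/5
  f_x(t,x)  = 9*x^2
  f_xx(t,x) = 18*x
Assemble drift = f_t + (1/2) f_xx = -3*t^2/5 + 9*x and diffusion = f_x = 9*x^2. Substituting x = B_t:
  d(3*B_t^3 - t^3/5) = (9*B_t - 3*t^2/5) dt + (9*B_t^2) dB_t.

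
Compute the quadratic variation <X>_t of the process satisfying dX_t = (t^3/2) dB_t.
<X>_t = t^7/28

For an Itô process dX_t = a(t) dt + b(t) dB_t, the quadratic variation is <X>_t = int_0^t b(s)^2 ds (the drift term does not contribute). Here b(s) = s^3/2, so
  b(s)^2 = s^6/4.
Integrating from 0 to t:
  <X>_t = int_0^t (s^6/4) ds = t^7/28.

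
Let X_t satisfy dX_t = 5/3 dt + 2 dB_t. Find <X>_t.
<X>_t = 4*t

For an Itô process dX_t = a(t) dt + b(t) dB_t, the quadratic variation is <X>_t = int_0^t b(s)^2 ds (the drift term does not contribute). Here b(s) = 2, so
  b(s)^2 = 4.
Integrating from 0 to t:
  <X>_t = int_0^t (4) ds = 4*t.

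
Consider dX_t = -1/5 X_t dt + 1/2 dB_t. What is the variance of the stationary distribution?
lim Var(X_t) = 5/8

The OU SDE dX = -theta X dt + sigma dB admits the integrating factor exp(theta t): d(exp(theta t) X_t) = sigma exp(theta t) dB_t. Integrating from 0 to t gives X_t = x_0 * exp(-theta t) + sigma * int_0^t exp(-theta (t-s)) dB_s for any initial x_0. The Itô integral has variance (by the Itô isometry) sigma^2 * int_0^t exp(-2 theta (t - s)) ds = sigma^2 * (1 - exp(-2 theta t)) / (2 theta), independent of x_0.
With theta = 1/5, sigma = 1/2:
  Var(X_t) = (1/2)^2 * (1 - exp(-2*1/5 t)) / (2 * 1/5) = 5/8 - 5*exp(-2*t/5)/8.
As t -> infinity, exp(-2*1/5 t) -> 0, so the stationary variance is sigma^2 / (2 theta) = 5/8.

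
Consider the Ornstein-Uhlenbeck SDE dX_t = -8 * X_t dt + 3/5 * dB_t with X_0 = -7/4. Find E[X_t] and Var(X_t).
E[X_t] = -7*exp(-8*t)/4; Var(X_t) = 9/400 - 9*exp(-16*t)/400

The OU SDE dX = -theta X dt + sigma dB admits the integrating factor exp(theta t): d(exp(theta t) X_t) = sigma exp(theta t) dB_t. Integrating from 0 to t:
  X_t = x_0 * exp(-theta t) + sigma * int_0^t exp(-theta (t-s)) dB_s.
The Itô integral has mean 0 and (by the Itô isometry) variance sigma^2 * int_0^t exp(-2 theta (t - s)) ds = sigma^2 * (1 - exp(-2 theta t)) / (2 theta).
With theta = 8, sigma = 3/5, x_0 = -7/4:
  E[X_t] = -7/4 * exp(-8 t) = -7*exp(-8*t)/4
  Var(X_t) = (3/5)^2 * (1 - exp(-2*8 t)) / (2 * 8) = 9/400 - 9*exp(-16*t)/400.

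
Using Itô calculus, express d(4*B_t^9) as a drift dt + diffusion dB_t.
d(4*B_t^9) = (144*B_t^7) dt + (36*B_t^8) dB_t

Itô's formula for f(B_t) gives d f(B_t) = f'(B_t) dB_t + (1/2) f''(B_t) dt. Compute derivatives of f(x) = 4*x^9:
  f'(x)  = 36*x^8
  f''(x) = 288*x^7
Substitute x = B_t and multiply the f'' term by 1/2:
  drift     = (1/2) * (288*x^7) evaluated at B_t = 144*B_t^7
  diffusion = (36*x^8) evaluated at B_t = 36*B_t^8
Therefore d(4*B_t^9) = (144*B_t^7) dt + (36*B_t^8) dB_t.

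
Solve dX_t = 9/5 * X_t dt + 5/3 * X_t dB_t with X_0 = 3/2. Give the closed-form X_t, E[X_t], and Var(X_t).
X_t = 3/2 * exp((37/90) t + (5/3) B_t); E[X_t] = 3*exp(9*t/5)/2; Var(X_t) = 9*(exp(25*t/9) - 1)*exp(18*t/5)/4

For GBM dX = mu X dt + sigma X dB with X_0 = x_0, apply Itô to Y = log X: dY = (mu - sigma^2/2) dt + sigma dB, so Y_t = log(x_0) + (mu - sigma^2/2) t + sigma B_t and hence X_t = x_0 * exp((mu - sigma^2/2) t + sigma B_t).
With mu = 9/5, sigma = 5/3, x_0 = 3/2, this gives:
  X_t = 3/2 * exp((37/90) * t + (5/3) * B_t).
Since sigma*B_t ~ Normal(0, sigma^2 t), E[exp(sigma*B_t)] = exp(sigma^2 t / 2); so E[X_t] = x_0 * exp((mu - sigma^2/2) t) * exp(sigma^2 t / 2) = x_0 * exp(mu t) = 3*exp(9*t/5)/2.
Var(X_t) = E[X_t^2] - (E[X_t])^2 = x_0^2 * exp(2 mu t) * (exp(sigma^2 t) - 1) = 9*(exp(25*t/9) - 1)*exp(18*t/5)/4.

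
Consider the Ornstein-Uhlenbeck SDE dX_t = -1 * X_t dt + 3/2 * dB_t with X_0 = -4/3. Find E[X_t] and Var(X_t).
E[X_t] = -4*exp(-t)/3; Var(X_t) = 9/8 - 9*exp(-2*t)/8

The OU SDE dX = -theta X dt + sigma dB admits the integrating factor exp(theta t): d(exp(theta t) X_t) = sigma exp(theta t) dB_t. Integrating from 0 to t:
  X_t = x_0 * exp(-theta t) + sigma * int_0^t exp(-theta (t-s)) dB_s.
The Itô integral has mean 0 and (by the Itô isometry) variance sigma^2 * int_0^t exp(-2 theta (t - s)) ds = sigma^2 * (1 - exp(-2 theta t)) / (2 theta).
With theta = 1, sigma = 3/2, x_0 = -4/3:
  E[X_t] = -4/3 * exp(-1 t) = -4*exp(-t)/3
  Var(X_t) = (3/2)^2 * (1 - exp(-2*1 t)) / (2 * 1) = 9/8 - 9*exp(-2*t)/8.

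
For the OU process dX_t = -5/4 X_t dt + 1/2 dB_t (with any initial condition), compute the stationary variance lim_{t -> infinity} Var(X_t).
lim Var(X_t) = 1/10

The OU SDE dX = -theta X dt + sigma dB admits the integrating factor exp(theta t): d(exp(theta t) X_t) = sigma exp(theta t) dB_t. Integrating from 0 to t gives X_t = x_0 * exp(-theta t) + sigma * int_0^t exp(-theta (t-s)) dB_s for any initial x_0. The Itô integral has variance (by the Itô isometry) sigma^2 * int_0^t exp(-2 theta (t - s)) ds = sigma^2 * (1 - exp(-2 theta t)) / (2 theta), independent of x_0.
With theta = 5/4, sigma = 1/2:
  Var(X_t) = (1/2)^2 * (1 - exp(-2*5/4 t)) / (2 * 5/4) = 1/10 - exp(-5*t/2)/10.
As t -> infinity, exp(-2*5/4 t) -> 0, so the stationary variance is sigma^2 / (2 theta) = 1/10.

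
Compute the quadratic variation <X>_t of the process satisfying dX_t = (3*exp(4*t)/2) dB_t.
<X>_t = 9*exp(8*t)/32 - 9/32

For an Itô process dX_t = a(t) dt + b(t) dB_t, the quadratic variation is <X>_t = int_0^t b(s)^2 ds (the drift term does not contribute). Here b(s) = 3*exp(4*s)/2, so
  b(s)^2 = 9*exp(8*s)/4.
Integrating from 0 to t:
  <X>_t = int_0^t (9*exp(8*s)/4) ds = 9*exp(8*t)/32 - 9/32.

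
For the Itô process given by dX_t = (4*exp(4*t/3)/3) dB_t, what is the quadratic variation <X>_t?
<X>_t = 2*exp(8*t/3)/3 - 2/3

For an Itô process dX_t = a(t) dt + b(t) dB_t, the quadratic variation is <X>_t = int_0^t b(s)^2 ds (the drift term does not contribute). Here b(s) = 4*exp(4*s/3)/3, so
  b(s)^2 = 16*exp(8*s/3)/9.
Integrating from 0 to t:
  <X>_t = int_0^t (16*exp(8*s/3)/9) ds = 2*exp(8*t/3)/3 - 2/3.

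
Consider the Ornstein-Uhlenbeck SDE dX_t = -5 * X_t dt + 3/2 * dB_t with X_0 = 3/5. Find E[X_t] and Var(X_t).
E[X_t] = 3*exp(-5*t)/5; Var(X_t) = 9/40 - 9*exp(-10*t)/40

The OU SDE dX = -theta X dt + sigma dB admits the integrating factor exp(theta t): d(exp(theta t) X_t) = sigma exp(theta t) dB_t. Integrating from 0 to t:
  X_t = x_0 * exp(-theta t) + sigma * int_0^t exp(-theta (t-s)) dB_s.
The Itô integral has mean 0 and (by the Itô isometry) variance sigma^2 * int_0^t exp(-2 theta (t - s)) ds = sigma^2 * (1 - exp(-2 theta t)) / (2 theta).
With theta = 5, sigma = 3/2, x_0 = 3/5:
  E[X_t] = 3/5 * exp(-5 t) = 3*exp(-5*t)/5
  Var(X_t) = (3/2)^2 * (1 - exp(-2*5 t)) / (2 * 5) = 9/40 - 9*exp(-10*t)/40.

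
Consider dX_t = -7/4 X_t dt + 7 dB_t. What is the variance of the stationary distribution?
lim Var(X_t) = 14

The OU SDE dX = -theta X dt + sigma dB admits the integrating factor exp(theta t): d(exp(theta t) X_t) = sigma exp(theta t) dB_t. Integrating from 0 to t gives X_t = x_0 * exp(-theta t) + sigma * int_0^t exp(-theta (t-s)) dB_s for any initial x_0. The Itô integral has variance (by the Itô isometry) sigma^2 * int_0^t exp(-2 theta (t - s)) ds = sigma^2 * (1 - exp(-2 theta t)) / (2 theta), independent of x_0.
With theta = 7/4, sigma = 7:
  Var(X_t) = (7)^2 * (1 - exp(-2*7/4 t)) / (2 * 7/4) = 14 - 14*exp(-7*t/2).
As t -> infinity, exp(-2*7/4 t) -> 0, so the stationary variance is sigma^2 / (2 theta) = 14.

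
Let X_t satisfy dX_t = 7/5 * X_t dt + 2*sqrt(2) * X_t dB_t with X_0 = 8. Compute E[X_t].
E[X_t] = 8*exp(7*t/5)

For GBM dX = mu X dt + sigma X dB with X_0 = x_0, apply Itô to Y = log X: dY = (mu - sigma^2/2) dt + sigma dB, so Y_t = log(x_0) + (mu - sigma^2/2) t + sigma B_t and hence X_t = x_0 * exp((mu - sigma^2/2) t + sigma B_t).
With mu = 7/5, sigma = 2*sqrt(2), x_0 = 8, this gives:
  X_t = 8 * exp((-13/5) * t + (2*sqrt(2)) * B_t).
Since sigma*B_t ~ Normal(0, sigma^2 t), E[exp(sigma*B_t)] = exp(sigma^2 t / 2); so E[X_t] = x_0 * exp((mu - sigma^2/2) t) * exp(sigma^2 t / 2) = x_0 * exp(mu t) = 8*exp(7*t/5).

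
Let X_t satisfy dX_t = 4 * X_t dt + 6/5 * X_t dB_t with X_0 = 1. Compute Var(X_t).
Var(X_t) = exp(236*t/25) - exp(8*t)

For GBM dX = mu X dt + sigma X dB with X_0 = x_0, apply Itô to Y = log X: dY = (mu - sigma^2/2) dt + sigma dB, so Y_t = log(x_0) + (mu - sigma^2/2) t + sigma B_t and hence X_t = x_0 * exp((mu - sigma^2/2) t + sigma B_t).
With mu = 4, sigma = 6/5, x_0 = 1, this gives:
  X_t = 1 * exp((82/25) * t + (6/5) * B_t).
Since sigma*B_t ~ Normal(0, sigma^2 t), E[exp(sigma*B_t)] = exp(sigma^2 t / 2); so E[X_t] = x_0 * exp((mu - sigma^2/2) t) * exp(sigma^2 t / 2) = x_0 * exp(mu t) = exp(4*t).
Var(X_t) = E[X_t^2] - (E[X_t])^2 = x_0^2 * exp(2 mu t) * (exp(sigma^2 t) - 1) = exp(236*t/25) - exp(8*t).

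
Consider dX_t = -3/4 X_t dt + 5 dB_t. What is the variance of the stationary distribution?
lim Var(X_t) = 50/3

The OU SDE dX = -theta X dt + sigma dB admits the integrating factor exp(theta t): d(exp(theta t) X_t) = sigma exp(theta t) dB_t. Integrating from 0 to t gives X_t = x_0 * exp(-theta t) + sigma * int_0^t exp(-theta (t-s)) dB_s for any initial x_0. The Itô integral has variance (by the Itô isometry) sigma^2 * int_0^t exp(-2 theta (t - s)) ds = sigma^2 * (1 - exp(-2 theta t)) / (2 theta), independent of x_0.
With theta = 3/4, sigma = 5:
  Var(X_t) = (5)^2 * (1 - exp(-2*3/4 t)) / (2 * 3/4) = 50/3 - 50*exp(-3*t/2)/3.
As t -> infinity, exp(-2*3/4 t) -> 0, so the stationary variance is sigma^2 / (2 theta) = 50/3.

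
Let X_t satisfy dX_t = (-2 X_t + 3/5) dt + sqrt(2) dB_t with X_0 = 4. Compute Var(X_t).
Var(X_t) = 1/2 - exp(-4*t)/2

The variance V(t) = Var(X_t) satisfies V'(t) = 2 a V(t) + c^2 with V(0) = 0 (drift coefficient is linear in X, diffusion is constant). With a = -2, c = sqrt(2), the solution is
  V(t) = (c^2 / (2 a)) * (exp(2 a t) - 1)
       = (sqrt(2)^2 / (2*(-2))) * (exp((-4) t) - 1)
       = 1/2 - exp(-4*t)/2.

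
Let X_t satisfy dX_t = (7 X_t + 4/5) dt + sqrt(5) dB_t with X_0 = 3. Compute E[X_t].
E[X_t] = 109*exp(7*t)/35 - 4/35

Taking expectations and using E[dB_t] = 0, the mean m(t) = E[X_t] satisfies the ODE m'(t) = a m(t) + b with m(0) = x_0. With a = 7, b = 4/5, x_0 = 3, the solution is
  m(t) = x_0 * exp(a t) + (b/a) * (exp(a t) - 1)
       = 3 * exp(7 t) + ((4/5)/7) * (exp(7 t) - 1)
       = 109*exp(7*t)/35 - 4/35.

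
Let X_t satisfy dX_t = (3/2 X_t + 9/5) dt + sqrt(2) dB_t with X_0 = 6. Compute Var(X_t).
Var(X_t) = 2*exp(3*t)/3 - 2/3

The variance V(t) = Var(X_t) satisfies V'(t) = 2 a V(t) + c^2 with V(0) = 0 (drift coefficient is linear in X, diffusion is constant). With a = 3/2, c = sqrt(2), the solution is
  V(t) = (c^2 / (2 a)) * (exp(2 a t) - 1)
       = (sqrt(2)^2 / (2*(3/2))) * (exp(3 t) - 1)
       = 2*exp(3*t)/3 - 2/3.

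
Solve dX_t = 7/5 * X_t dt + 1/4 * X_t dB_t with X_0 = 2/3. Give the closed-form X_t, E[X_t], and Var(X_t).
X_t = 2/3 * exp((219/160) t + (1/4) B_t); E[X_t] = 2*exp(7*t/5)/3; Var(X_t) = 4*(exp(t/16) - 1)*exp(14*t/5)/9

For GBM dX = mu X dt + sigma X dB with X_0 = x_0, apply Itô to Y = log X: dY = (mu - sigma^2/2) dt + sigma dB, so Y_t = log(x_0) + (mu - sigma^2/2) t + sigma B_t and hence X_t = x_0 * exp((mu - sigma^2/2) t + sigma B_t).
With mu = 7/5, sigma = 1/4, x_0 = 2/3, this gives:
  X_t = 2/3 * exp((219/160) * t + (1/4) * B_t).
Since sigma*B_t ~ Normal(0, sigma^2 t), E[exp(sigma*B_t)] = exp(sigma^2 t / 2); so E[X_t] = x_0 * exp((mu - sigma^2/2) t) * exp(sigma^2 t / 2) = x_0 * exp(mu t) = 2*exp(7*t/5)/3.
Var(X_t) = E[X_t^2] - (E[X_t])^2 = x_0^2 * exp(2 mu t) * (exp(sigma^2 t) - 1) = 4*(exp(t/16) - 1)*exp(14*t/5)/9.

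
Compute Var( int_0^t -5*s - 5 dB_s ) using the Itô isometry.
Var = 25*t*(t^2 + 3*t + 3)/3

The Itô integral of a deterministic integrand f(s) has mean 0 because each increment f(s) * (B_{s+ds} - B_s) has mean 0. By the Itô isometry:
  Var( int_0^t f(s) dB_s ) = E[ (int_0^t f(s) dB_s)^2 ] = int_0^t f(s)^2 ds.
Here f(s) = -5*s - 5, so f(s)^2 = 25*(s + 1)^2. Integrate:
  int_0^t (25*(s + 1)^2) ds = 25*t*(t^2 + 3*t + 3)/3.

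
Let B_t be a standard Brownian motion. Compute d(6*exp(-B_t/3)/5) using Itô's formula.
d(6*exp(-B_t/3)/5) = (exp(-B_t/3)/15) dt + (-2*exp(-B_t/3)/5) dB_t

Itô's formula for f(B_t) gives d f(B_t) = f'(B_t) dB_t + (1/2) f''(B_t) dt. Compute derivatives of f(x) = 6*exp(-x/3)/5:
  f'(x)  = -2*exp(-x/3)/5
  f''(x) = 2*exp(-x/3)/15
Substitute x = B_t and multiply the f'' term by 1/2:
  drift     = (1/2) * (2*exp(-x/3)/15) evaluated at B_t = exp(-B_t/3)/15
  diffusion = (-2*exp(-x/3)/5) evaluated at B_t = -2*exp(-B_t/3)/5
Therefore d(6*exp(-B_t/3)/5) = (exp(-B_t/3)/15) dt + (-2*exp(-B_t/3)/5) dB_t.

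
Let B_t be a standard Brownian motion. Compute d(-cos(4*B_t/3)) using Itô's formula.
d(-cos(4*B_t/3)) = (8*cos(4*B_t/3)/9) dt + (4*sin(4*B_t/3)/3) dB_t

Itô's formula for f(B_t) gives d f(B_t) = f'(B_t) dB_t + (1/2) f''(B_t) dt. Compute derivatives of f(x) = -cos(4*x/3):
  f'(x)  = 4*sin(4*x/3)/3
  f''(x) = 16*cos(4*x/3)/9
Substitute x = B_t and multiply the f'' term by 1/2:
  drift     = (1/2) * (16*cos(4*x/3)/9) evaluated at B_t = 8*cos(4*B_t/3)/9
  diffusion = (4*sin(4*x/3)/3) evaluated at B_t = 4*sin(4*B_t/3)/3
Therefore d(-cos(4*B_t/3)) = (8*cos(4*B_t/3)/9) dt + (4*sin(4*B_t/3)/3) dB_t.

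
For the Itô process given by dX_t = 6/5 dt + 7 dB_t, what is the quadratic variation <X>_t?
<X>_t = 49*t

For an Itô process dX_t = a(t) dt + b(t) dB_t, the quadratic variation is <X>_t = int_0^t b(s)^2 ds (the drift term does not contribute). Here b(s) = 7, so
  b(s)^2 = 49.
Integrating from 0 to t:
  <X>_t = int_0^t (49) ds = 49*t.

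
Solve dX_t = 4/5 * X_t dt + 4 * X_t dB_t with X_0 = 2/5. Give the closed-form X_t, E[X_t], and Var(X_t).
X_t = 2/5 * exp((-36/5) t + (4) B_t); E[X_t] = 2*exp(4*t/5)/5; Var(X_t) = 4*(exp(16*t) - 1)*exp(8*t/5)/25

For GBM dX = mu X dt + sigma X dB with X_0 = x_0, apply Itô to Y = log X: dY = (mu - sigma^2/2) dt + sigma dB, so Y_t = log(x_0) + (mu - sigma^2/2) t + sigma B_t and hence X_t = x_0 * exp((mu - sigma^2/2) t + sigma B_t).
With mu = 4/5, sigma = 4, x_0 = 2/5, this gives:
  X_t = 2/5 * exp((-36/5) * t + (4) * B_t).
Since sigma*B_t ~ Normal(0, sigma^2 t), E[exp(sigma*B_t)] = exp(sigma^2 t / 2); so E[X_t] = x_0 * exp((mu - sigma^2/2) t) * exp(sigma^2 t / 2) = x_0 * exp(mu t) = 2*exp(4*t/5)/5.
Var(X_t) = E[X_t^2] - (E[X_t])^2 = x_0^2 * exp(2 mu t) * (exp(sigma^2 t) - 1) = 4*(exp(16*t) - 1)*exp(8*t/5)/25.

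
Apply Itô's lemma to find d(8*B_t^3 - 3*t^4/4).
d(8*B_t^3 - 3*t^4/4) = (24*B_t - 3*t^3) dt + (24*B_t^2) dB_t

Itô's formula for f(t, x): d f(t, B_t) = (f_t + (1/2) f_xx) dt + f_x dB_t. Compute partials of f(t, x) = -3*t^4/4 + 8*x^3:
  f_t(t,x)  = -3*t^3
  f_x(t,x)  = 24*x^2
  f_xx(t,x) = 48*x
Assemble drift = f_t + (1/2) f_xx = -3*t^3 + 24*x and diffusion = f_x = 24*x^2. Substituting x = B_t:
  d(8*B_t^3 - 3*t^4/4) = (24*B_t - 3*t^3) dt + (24*B_t^2) dB_t.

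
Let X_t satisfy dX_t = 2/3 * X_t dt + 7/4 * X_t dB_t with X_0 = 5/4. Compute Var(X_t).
Var(X_t) = 25*(exp(49*t/16) - 1)*exp(4*t/3)/16

For GBM dX = mu X dt + sigma X dB with X_0 = x_0, apply Itô to Y = log X: dY = (mu - sigma^2/2) dt + sigma dB, so Y_t = log(x_0) + (mu - sigma^2/2) t + sigma B_t and hence X_t = x_0 * exp((mu - sigma^2/2) t + sigma B_t).
With mu = 2/3, sigma = 7/4, x_0 = 5/4, this gives:
  X_t = 5/4 * exp((-83/96) * t + (7/4) * B_t).
Since sigma*B_t ~ Normal(0, sigma^2 t), E[exp(sigma*B_t)] = exp(sigma^2 t / 2); so E[X_t] = x_0 * exp((mu - sigma^2/2) t) * exp(sigma^2 t / 2) = x_0 * exp(mu t) = 5*exp(2*t/3)/4.
Var(X_t) = E[X_t^2] - (E[X_t])^2 = x_0^2 * exp(2 mu t) * (exp(sigma^2 t) - 1) = 25*(exp(49*t/16) - 1)*exp(4*t/3)/16.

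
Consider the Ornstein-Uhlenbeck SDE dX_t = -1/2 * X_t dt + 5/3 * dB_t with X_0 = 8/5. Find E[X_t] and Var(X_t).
E[X_t] = 8*exp(-t/2)/5; Var(X_t) = 25/9 - 25*exp(-t)/9

The OU SDE dX = -theta X dt + sigma dB admits the integrating factor exp(theta t): d(exp(theta t) X_t) = sigma exp(theta t) dB_t. Integrating from 0 to t:
  X_t = x_0 * exp(-theta t) + sigma * int_0^t exp(-theta (t-s)) dB_s.
The Itô integral has mean 0 and (by the Itô isometry) variance sigma^2 * int_0^t exp(-2 theta (t - s)) ds = sigma^2 * (1 - exp(-2 theta t)) / (2 theta).
With theta = 1/2, sigma = 5/3, x_0 = 8/5:
  E[X_t] = 8/5 * exp(-1/2 t) = 8*exp(-t/2)/5
  Var(X_t) = (5/3)^2 * (1 - exp(-2*1/2 t)) / (2 * 1/2) = 25/9 - 25*exp(-t)/9.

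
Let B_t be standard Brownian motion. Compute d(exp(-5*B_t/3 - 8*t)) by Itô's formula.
d(exp(-5*B_t/3 - 8*t)) = (-119*exp(-5*B_t/3 - 8*t)/18) dt + (-5*exp(-5*B_t/3 - 8*t)/3) dB_t

Itô's formula for f(t, x): d f(t, B_t) = (f_t + (1/2) f_xx) dt + f_x dB_t. Compute partials of f(t, x) = exp(-8*t - 5*x/3):
  f_t(t,x)  = -8*exp(-8*t - 5*x/3)
  f_x(t,x)  = -5*exp(-8*t - 5*x/3)/3
  f_xx(t,x) = 25*exp(-8*t - 5*x/3)/9
Assemble drift = f_t + (1/2) f_xx = -119*exp(-8*t - 5*x/3)/18 and diffusion = f_x = -5*exp(-8*t - 5*x/3)/3. Substituting x = B_t:
  d(exp(-5*B_t/3 - 8*t)) = (-119*exp(-5*B_t/3 - 8*t)/18) dt + (-5*exp(-5*B_t/3 - 8*t)/3) dB_t.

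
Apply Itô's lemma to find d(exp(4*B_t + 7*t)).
d(exp(4*B_t + 7*t)) = (15*exp(4*B_t + 7*t)) dt + (4*exp(4*B_t + 7*t)) dB_t

Itô's formula for f(t, x): d f(t, B_t) = (f_t + (1/2) f_xx) dt + f_x dB_t. Compute partials of f(t, x) = exp(7*t + 4*x):
  f_t(t,x)  = 7*exp(7*t + 4*x)
  f_x(t,x)  = 4*exp(7*t + 4*x)
  f_xx(t,x) = 16*exp(7*t + 4*x)
Assemble drift = f_t + (1/2) f_xx = 15*exp(7*t + 4*x) and diffusion = f_x = 4*exp(7*t + 4*x). Substituting x = B_t:
  d(exp(4*B_t + 7*t)) = (15*exp(4*B_t + 7*t)) dt + (4*exp(4*B_t + 7*t)) dB_t.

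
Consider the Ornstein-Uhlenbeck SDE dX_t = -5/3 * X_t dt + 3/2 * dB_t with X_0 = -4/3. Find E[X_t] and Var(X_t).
E[X_t] = -4*exp(-5*t/3)/3; Var(X_t) = 27/40 - 27*exp(-10*t/3)/40

The OU SDE dX = -theta X dt + sigma dB admits the integrating factor exp(theta t): d(exp(theta t) X_t) = sigma exp(theta t) dB_t. Integrating from 0 to t:
  X_t = x_0 * exp(-theta t) + sigma * int_0^t exp(-theta (t-s)) dB_s.
The Itô integral has mean 0 and (by the Itô isometry) variance sigma^2 * int_0^t exp(-2 theta (t - s)) ds = sigma^2 * (1 - exp(-2 theta t)) / (2 theta).
With theta = 5/3, sigma = 3/2, x_0 = -4/3:
  E[X_t] = -4/3 * exp(-5/3 t) = -4*exp(-5*t/3)/3
  Var(X_t) = (3/2)^2 * (1 - exp(-2*5/3 t)) / (2 * 5/3) = 27/40 - 27*exp(-10*t/3)/40.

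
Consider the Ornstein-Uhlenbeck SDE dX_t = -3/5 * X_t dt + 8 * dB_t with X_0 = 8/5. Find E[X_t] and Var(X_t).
E[X_t] = 8*exp(-3*t/5)/5; Var(X_t) = 160/3 - 160*exp(-6*t/5)/3

The OU SDE dX = -theta X dt + sigma dB admits the integrating factor exp(theta t): d(exp(theta t) X_t) = sigma exp(theta t) dB_t. Integrating from 0 to t:
  X_t = x_0 * exp(-theta t) + sigma * int_0^t exp(-theta (t-s)) dB_s.
The Itô integral has mean 0 and (by the Itô isometry) variance sigma^2 * int_0^t exp(-2 theta (t - s)) ds = sigma^2 * (1 - exp(-2 theta t)) / (2 theta).
With theta = 3/5, sigma = 8, x_0 = 8/5:
  E[X_t] = 8/5 * exp(-3/5 t) = 8*exp(-3*t/5)/5
  Var(X_t) = (8)^2 * (1 - exp(-2*3/5 t)) / (2 * 3/5) = 160/3 - 160*exp(-6*t/5)/3.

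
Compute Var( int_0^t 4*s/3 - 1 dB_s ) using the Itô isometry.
Var = t*(16*t^2 - 36*t + 27)/27

The Itô integral of a deterministic integrand f(s) has mean 0 because each increment f(s) * (B_{s+ds} - B_s) has mean 0. By the Itô isometry:
  Var( int_0^t f(s) dB_s ) = E[ (int_0^t f(s) dB_s)^2 ] = int_0^t f(s)^2 ds.
Here f(s) = 4*s/3 - 1, so f(s)^2 = (4*s - 3)^2/9. Integrate:
  int_0^t ((4*s - 3)^2/9) ds = t*(16*t^2 - 36*t + 27)/27.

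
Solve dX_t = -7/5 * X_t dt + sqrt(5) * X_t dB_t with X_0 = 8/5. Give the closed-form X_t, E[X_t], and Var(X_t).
X_t = 8/5 * exp((-39/10) t + (sqrt(5)) B_t); E[X_t] = 8*exp(-7*t/5)/5; Var(X_t) = (64*exp(5*t) - 64)*exp(-14*t/5)/25

For GBM dX = mu X dt + sigma X dB with X_0 = x_0, apply Itô to Y = log X: dY = (mu - sigma^2/2) dt + sigma dB, so Y_t = log(x_0) + (mu - sigma^2/2) t + sigma B_t and hence X_t = x_0 * exp((mu - sigma^2/2) t + sigma B_t).
With mu = -7/5, sigma = sqrt(5), x_0 = 8/5, this gives:
  X_t = 8/5 * exp((-39/10) * t + (sqrt(5)) * B_t).
Since sigma*B_t ~ Normal(0, sigma^2 t), E[exp(sigma*B_t)] = exp(sigma^2 t / 2); so E[X_t] = x_0 * exp((mu - sigma^2/2) t) * exp(sigma^2 t / 2) = x_0 * exp(mu t) = 8*exp(-7*t/5)/5.
Var(X_t) = E[X_t^2] - (E[X_t])^2 = x_0^2 * exp(2 mu t) * (exp(sigma^2 t) - 1) = (64*exp(5*t) - 64)*exp(-14*t/5)/25.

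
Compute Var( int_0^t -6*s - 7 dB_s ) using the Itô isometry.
Var = t*(12*t^2 + 42*t + 49)

The Itô integral of a deterministic integrand f(s) has mean 0 because each increment f(s) * (B_{s+ds} - B_s) has mean 0. By the Itô isometry:
  Var( int_0^t f(s) dB_s ) = E[ (int_0^t f(s) dB_s)^2 ] = int_0^t f(s)^2 ds.
Here f(s) = -6*s - 7, so f(s)^2 = (6*s + 7)^2. Integrate:
  int_0^t ((6*s + 7)^2) ds = t*(12*t^2 + 42*t + 49).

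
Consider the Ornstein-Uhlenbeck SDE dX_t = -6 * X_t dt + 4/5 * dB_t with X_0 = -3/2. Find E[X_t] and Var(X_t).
E[X_t] = -3*exp(-6*t)/2; Var(X_t) = 4/75 - 4*exp(-12*t)/75

The OU SDE dX = -theta X dt + sigma dB admits the integrating factor exp(theta t): d(exp(theta t) X_t) = sigma exp(theta t) dB_t. Integrating from 0 to t:
  X_t = x_0 * exp(-theta t) + sigma * int_0^t exp(-theta (t-s)) dB_s.
The Itô integral has mean 0 and (by the Itô isometry) variance sigma^2 * int_0^t exp(-2 theta (t - s)) ds = sigma^2 * (1 - exp(-2 theta t)) / (2 theta).
With theta = 6, sigma = 4/5, x_0 = -3/2:
  E[X_t] = -3/2 * exp(-6 t) = -3*exp(-6*t)/2
  Var(X_t) = (4/5)^2 * (1 - exp(-2*6 t)) / (2 * 6) = 4/75 - 4*exp(-12*t)/75.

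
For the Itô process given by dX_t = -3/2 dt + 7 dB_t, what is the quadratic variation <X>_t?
<X>_t = 49*t

For an Itô process dX_t = a(t) dt + b(t) dB_t, the quadratic variation is <X>_t = int_0^t b(s)^2 ds (the drift term does not contribute). Here b(s) = 7, so
  b(s)^2 = 49.
Integrating from 0 to t:
  <X>_t = int_0^t (49) ds = 49*t.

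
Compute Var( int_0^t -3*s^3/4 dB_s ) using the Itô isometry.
Var = 9*t^7/112

The Itô integral of a deterministic integrand f(s) has mean 0 because each increment f(s) * (B_{s+ds} - B_s) has mean 0. By the Itô isometry:
  Var( int_0^t f(s) dB_s ) = E[ (int_0^t f(s) dB_s)^2 ] = int_0^t f(s)^2 ds.
Here f(s) = -3*s^3/4, so f(s)^2 = 9*s^6/16. Integrate:
  int_0^t (9*s^6/16) ds = 9*t^7/112.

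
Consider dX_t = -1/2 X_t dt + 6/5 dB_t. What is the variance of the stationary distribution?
lim Var(X_t) = 36/25

The OU SDE dX = -theta X dt + sigma dB admits the integrating factor exp(theta t): d(exp(theta t) X_t) = sigma exp(theta t) dB_t. Integrating from 0 to t gives X_t = x_0 * exp(-theta t) + sigma * int_0^t exp(-theta (t-s)) dB_s for any initial x_0. The Itô integral has variance (by the Itô isometry) sigma^2 * int_0^t exp(-2 theta (t - s)) ds = sigma^2 * (1 - exp(-2 theta t)) / (2 theta), independent of x_0.
With theta = 1/2, sigma = 6/5:
  Var(X_t) = (6/5)^2 * (1 - exp(-2*1/2 t)) / (2 * 1/2) = 36/25 - 36*exp(-t)/25.
As t -> infinity, exp(-2*1/2 t) -> 0, so the stationary variance is sigma^2 / (2 theta) = 36/25.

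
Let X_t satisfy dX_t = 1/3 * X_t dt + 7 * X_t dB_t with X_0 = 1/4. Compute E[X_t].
E[X_t] = exp(t/3)/4

For GBM dX = mu X dt + sigma X dB with X_0 = x_0, apply Itô to Y = log X: dY = (mu - sigma^2/2) dt + sigma dB, so Y_t = log(x_0) + (mu - sigma^2/2) t + sigma B_t and hence X_t = x_0 * exp((mu - sigma^2/2) t + sigma B_t).
With mu = 1/3, sigma = 7, x_0 = 1/4, this gives:
  X_t = 1/4 * exp((-145/6) * t + (7) * B_t).
Since sigma*B_t ~ Normal(0, sigma^2 t), E[exp(sigma*B_t)] = exp(sigma^2 t / 2); so E[X_t] = x_0 * exp((mu - sigma^2/2) t) * exp(sigma^2 t / 2) = x_0 * exp(mu t) = exp(t/3)/4.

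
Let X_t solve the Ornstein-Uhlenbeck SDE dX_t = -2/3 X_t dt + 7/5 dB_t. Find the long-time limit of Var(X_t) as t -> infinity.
lim Var(X_t) = 147/100

The OU SDE dX = -theta X dt + sigma dB admits the integrating factor exp(theta t): d(exp(theta t) X_t) = sigma exp(theta t) dB_t. Integrating from 0 to t gives X_t = x_0 * exp(-theta t) + sigma * int_0^t exp(-theta (t-s)) dB_s for any initial x_0. The Itô integral has variance (by the Itô isometry) sigma^2 * int_0^t exp(-2 theta (t - s)) ds = sigma^2 * (1 - exp(-2 theta t)) / (2 theta), independent of x_0.
With theta = 2/3, sigma = 7/5:
  Var(X_t) = (7/5)^2 * (1 - exp(-2*2/3 t)) / (2 * 2/3) = 147/100 - 147*exp(-4*t/3)/100.
As t -> infinity, exp(-2*2/3 t) -> 0, so the stationary variance is sigma^2 / (2 theta) = 147/100.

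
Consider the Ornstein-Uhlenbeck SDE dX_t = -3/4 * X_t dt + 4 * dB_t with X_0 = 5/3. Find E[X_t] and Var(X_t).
E[X_t] = 5*exp(-3*t/4)/3; Var(X_t) = 32/3 - 32*exp(-3*t/2)/3

The OU SDE dX = -theta X dt + sigma dB admits the integrating factor exp(theta t): d(exp(theta t) X_t) = sigma exp(theta t) dB_t. Integrating from 0 to t:
  X_t = x_0 * exp(-theta t) + sigma * int_0^t exp(-theta (t-s)) dB_s.
The Itô integral has mean 0 and (by the Itô isometry) variance sigma^2 * int_0^t exp(-2 theta (t - s)) ds = sigma^2 * (1 - exp(-2 theta t)) / (2 theta).
With theta = 3/4, sigma = 4, x_0 = 5/3:
  E[X_t] = 5/3 * exp(-3/4 t) = 5*exp(-3*t/4)/3
  Var(X_t) = (4)^2 * (1 - exp(-2*3/4 t)) / (2 * 3/4) = 32/3 - 32*exp(-3*t/2)/3.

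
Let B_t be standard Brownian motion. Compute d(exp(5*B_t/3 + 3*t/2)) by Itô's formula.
d(exp(5*B_t/3 + 3*t/2)) = (26*exp(5*B_t/3 + 3*t/2)/9) dt + (5*exp(5*B_t/3 + 3*t/2)/3) dB_t

Itô's formula for f(t, x): d f(t, B_t) = (f_t + (1/2) f_xx) dt + f_x dB_t. Compute partials of f(t, x) = exp(3*t/2 + 5*x/3):
  f_t(t,x)  = 3*exp(3*t/2 + 5*x/3)/2
  f_x(t,x)  = 5*exp(3*t/2 + 5*x/3)/3
  f_xx(t,x) = 25*exp(3*t/2 + 5*x/3)/9
Assemble drift = f_t + (1/2) f_xx = 26*exp(3*t/2 + 5*x/3)/9 and diffusion = f_x = 5*exp(3*t/2 + 5*x/3)/3. Substituting x = B_t:
  d(exp(5*B_t/3 + 3*t/2)) = (26*exp(5*B_t/3 + 3*t/2)/9) dt + (5*exp(5*B_t/3 + 3*t/2)/3) dB_t.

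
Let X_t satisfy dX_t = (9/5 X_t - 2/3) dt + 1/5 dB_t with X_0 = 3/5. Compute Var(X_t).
Var(X_t) = exp(18*t/5)/90 - 1/90

The variance V(t) = Var(X_t) satisfies V'(t) = 2 a V(t) + c^2 with V(0) = 0 (drift coefficient is linear in X, diffusion is constant). With a = 9/5, c = 1/5, the solution is
  V(t) = (c^2 / (2 a)) * (exp(2 a t) - 1)
       = ((1/5)^2 / (2*(9/5))) * (exp((18/5) t) - 1)
       = exp(18*t/5)/90 - 1/90.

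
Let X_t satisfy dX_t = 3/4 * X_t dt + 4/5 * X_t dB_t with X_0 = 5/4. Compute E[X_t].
E[X_t] = 5*exp(3*t/4)/4

For GBM dX = mu X dt + sigma X dB with X_0 = x_0, apply Itô to Y = log X: dY = (mu - sigma^2/2) dt + sigma dB, so Y_t = log(x_0) + (mu - sigma^2/2) t + sigma B_t and hence X_t = x_0 * exp((mu - sigma^2/2) t + sigma B_t).
With mu = 3/4, sigma = 4/5, x_0 = 5/4, this gives:
  X_t = 5/4 * exp((43/100) * t + (4/5) * B_t).
Since sigma*B_t ~ Normal(0, sigma^2 t), E[exp(sigma*B_t)] = exp(sigma^2 t / 2); so E[X_t] = x_0 * exp((mu - sigma^2/2) t) * exp(sigma^2 t / 2) = x_0 * exp(mu t) = 5*exp(3*t/4)/4.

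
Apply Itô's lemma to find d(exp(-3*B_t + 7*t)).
d(exp(-3*B_t + 7*t)) = (23*exp(-3*B_t + 7*t)/2) dt + (-3*exp(-3*B_t + 7*t)) dB_t

Itô's formula for f(t, x): d f(t, B_t) = (f_t + (1/2) f_xx) dt + f_x dB_t. Compute partials of f(t, x) = exp(7*t - 3*x):
  f_t(t,x)  = 7*exp(7*t - 3*x)
  f_x(t,x)  = -3*exp(7*t - 3*x)
  f_xx(t,x) = 9*exp(7*t - 3*x)
Assemble drift = f_t + (1/2) f_xx = 23*exp(7*t - 3*x)/2 and diffusion = f_x = -3*exp(7*t - 3*x). Substituting x = B_t:
  d(exp(-3*B_t + 7*t)) = (23*exp(-3*B_t + 7*t)/2) dt + (-3*exp(-3*B_t + 7*t)) dB_t.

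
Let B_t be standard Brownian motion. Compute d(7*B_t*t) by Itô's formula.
d(7*B_t*t) = (7*B_t) dt + (7*t) dB_t

Itô's formula for f(t, x): d f(t, B_t) = (f_t + (1/2) f_xx) dt + f_x dB_t. Compute partials of f(t, x) = 7*t*x:
  f_t(t,x)  = 7*x
  f_x(t,x)  = 7*t
  f_xx(t,x) = 0
Assemble drift = f_t + (1/2) f_xx = 7*x and diffusion = f_x = 7*t. Substituting x = B_t:
  d(7*B_t*t) = (7*B_t) dt + (7*t) dB_t.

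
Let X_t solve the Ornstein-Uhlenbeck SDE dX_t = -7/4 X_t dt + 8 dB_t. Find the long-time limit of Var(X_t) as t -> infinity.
lim Var(X_t) = 128/7

The OU SDE dX = -theta X dt + sigma dB admits the integrating factor exp(theta t): d(exp(theta t) X_t) = sigma exp(theta t) dB_t. Integrating from 0 to t gives X_t = x_0 * exp(-theta t) + sigma * int_0^t exp(-theta (t-s)) dB_s for any initial x_0. The Itô integral has variance (by the Itô isometry) sigma^2 * int_0^t exp(-2 theta (t - s)) ds = sigma^2 * (1 - exp(-2 theta t)) / (2 theta), independent of x_0.
With theta = 7/4, sigma = 8:
  Var(X_t) = (8)^2 * (1 - exp(-2*7/4 t)) / (2 * 7/4) = 128/7 - 128*exp(-7*t/2)/7.
As t -> infinity, exp(-2*7/4 t) -> 0, so the stationary variance is sigma^2 / (2 theta) = 128/7.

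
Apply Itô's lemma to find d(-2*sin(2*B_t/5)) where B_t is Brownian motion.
d(-2*sin(2*B_t/5)) = (4*sin(2*B_t/5)/25) dt + (-4*cos(2*B_t/5)/5) dB_t

Itô's formula for f(B_t) gives d f(B_t) = f'(B_t) dB_t + (1/2) f''(B_t) dt. Compute derivatives of f(x) = -2*sin(2*x/5):
  f'(x)  = -4*cos(2*x/5)/5
  f''(x) = 8*sin(2*x/5)/25
Substitute x = B_t and multiply the f'' term by 1/2:
  drift     = (1/2) * (8*sin(2*x/5)/25) evaluated at B_t = 4*sin(2*B_t/5)/25
  diffusion = (-4*cos(2*x/5)/5) evaluated at B_t = -4*cos(2*B_t/5)/5
Therefore d(-2*sin(2*B_t/5)) = (4*sin(2*B_t/5)/25) dt + (-4*cos(2*B_t/5)/5) dB_t.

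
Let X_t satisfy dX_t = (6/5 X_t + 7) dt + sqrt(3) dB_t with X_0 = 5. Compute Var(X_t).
Var(X_t) = 5*exp(12*t/5)/4 - 5/4

The variance V(t) = Var(X_t) satisfies V'(t) = 2 a V(t) + c^2 with V(0) = 0 (drift coefficient is linear in X, diffusion is constant). With a = 6/5, c = sqrt(3), the solution is
  V(t) = (c^2 / (2 a)) * (exp(2 a t) - 1)
       = (sqrt(3)^2 / (2*(6/5))) * (exp((12/5) t) - 1)
       = 5*exp(12*t/5)/4 - 5/4.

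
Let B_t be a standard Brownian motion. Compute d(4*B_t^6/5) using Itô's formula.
d(4*B_t^6/5) = (12*B_t^4) dt + (24*B_t^5/5) dB_t

Itô's formula for f(B_t) gives d f(B_t) = f'(B_t) dB_t + (1/2) f''(B_t) dt. Compute derivatives of f(x) = 4*x^6/5:
  f'(x)  = 24*x^5/5
  f''(x) = 24*x^4
Substitute x = B_t and multiply the f'' term by 1/2:
  drift     = (1/2) * (24*x^4) evaluated at B_t = 12*B_t^4
  diffusion = (24*x^5/5) evaluated at B_t = 24*B_t^5/5
Therefore d(4*B_t^6/5) = (12*B_t^4) dt + (24*B_t^5/5) dB_t.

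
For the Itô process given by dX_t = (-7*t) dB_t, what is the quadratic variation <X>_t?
<X>_t = 49*t^3/3

For an Itô process dX_t = a(t) dt + b(t) dB_t, the quadratic variation is <X>_t = int_0^t b(s)^2 ds (the drift term does not contribute). Here b(s) = -7*s, so
  b(s)^2 = 49*s^2.
Integrating from 0 to t:
  <X>_t = int_0^t (49*s^2) ds = 49*t^3/3.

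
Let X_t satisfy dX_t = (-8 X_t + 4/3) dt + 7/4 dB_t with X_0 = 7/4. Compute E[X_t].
E[X_t] = 1/6 + 19*exp(-8*t)/12

Taking expectations and using E[dB_t] = 0, the mean m(t) = E[X_t] satisfies the ODE m'(t) = a m(t) + b with m(0) = x_0. With a = -8, b = 4/3, x_0 = 7/4, the solution is
  m(t) = x_0 * exp(a t) + (b/a) * (exp(a t) - 1)
       = (7/4) * exp((-8) t) + ((4/3)/(-8)) * (exp((-8) t) - 1)
       = 1/6 + 19*exp(-8*t)/12.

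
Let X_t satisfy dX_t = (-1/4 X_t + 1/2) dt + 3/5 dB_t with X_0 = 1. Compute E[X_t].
E[X_t] = 2 - exp(-t/4)

Taking expectations and using E[dB_t] = 0, the mean m(t) = E[X_t] satisfies the ODE m'(t) = a m(t) + b with m(0) = x_0. With a = -1/4, b = 1/2, x_0 = 1, the solution is
  m(t) = x_0 * exp(a t) + (b/a) * (exp(a t) - 1)
       = 1 * exp((-1/4) t) + ((1/2)/(-1/4)) * (exp((-1/4) t) - 1)
       = 2 - exp(-t/4).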